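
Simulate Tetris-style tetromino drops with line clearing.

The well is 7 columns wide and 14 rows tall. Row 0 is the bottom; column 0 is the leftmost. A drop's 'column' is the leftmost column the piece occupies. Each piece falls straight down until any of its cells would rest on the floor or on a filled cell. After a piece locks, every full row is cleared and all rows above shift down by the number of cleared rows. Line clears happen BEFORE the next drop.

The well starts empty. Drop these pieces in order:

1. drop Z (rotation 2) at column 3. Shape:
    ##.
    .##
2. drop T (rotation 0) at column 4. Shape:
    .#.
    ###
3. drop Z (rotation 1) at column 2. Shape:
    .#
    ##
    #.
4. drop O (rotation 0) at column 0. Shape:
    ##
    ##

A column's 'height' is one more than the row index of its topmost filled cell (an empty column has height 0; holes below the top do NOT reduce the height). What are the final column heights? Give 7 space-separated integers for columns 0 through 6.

Answer: 2 2 3 4 3 4 3

Derivation:
Drop 1: Z rot2 at col 3 lands with bottom-row=0; cleared 0 line(s) (total 0); column heights now [0 0 0 2 2 1 0], max=2
Drop 2: T rot0 at col 4 lands with bottom-row=2; cleared 0 line(s) (total 0); column heights now [0 0 0 2 3 4 3], max=4
Drop 3: Z rot1 at col 2 lands with bottom-row=1; cleared 0 line(s) (total 0); column heights now [0 0 3 4 3 4 3], max=4
Drop 4: O rot0 at col 0 lands with bottom-row=0; cleared 0 line(s) (total 0); column heights now [2 2 3 4 3 4 3], max=4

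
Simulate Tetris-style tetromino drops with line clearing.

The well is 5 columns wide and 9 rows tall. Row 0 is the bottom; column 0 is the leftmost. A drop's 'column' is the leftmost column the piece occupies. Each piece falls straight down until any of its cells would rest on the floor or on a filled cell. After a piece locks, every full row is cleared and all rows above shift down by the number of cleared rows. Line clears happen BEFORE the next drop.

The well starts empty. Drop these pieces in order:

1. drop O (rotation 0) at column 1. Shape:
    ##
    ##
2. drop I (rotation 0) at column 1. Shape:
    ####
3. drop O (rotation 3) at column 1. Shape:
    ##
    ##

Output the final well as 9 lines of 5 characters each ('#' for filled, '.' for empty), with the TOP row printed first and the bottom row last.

Answer: .....
.....
.....
.....
.##..
.##..
.####
.##..
.##..

Derivation:
Drop 1: O rot0 at col 1 lands with bottom-row=0; cleared 0 line(s) (total 0); column heights now [0 2 2 0 0], max=2
Drop 2: I rot0 at col 1 lands with bottom-row=2; cleared 0 line(s) (total 0); column heights now [0 3 3 3 3], max=3
Drop 3: O rot3 at col 1 lands with bottom-row=3; cleared 0 line(s) (total 0); column heights now [0 5 5 3 3], max=5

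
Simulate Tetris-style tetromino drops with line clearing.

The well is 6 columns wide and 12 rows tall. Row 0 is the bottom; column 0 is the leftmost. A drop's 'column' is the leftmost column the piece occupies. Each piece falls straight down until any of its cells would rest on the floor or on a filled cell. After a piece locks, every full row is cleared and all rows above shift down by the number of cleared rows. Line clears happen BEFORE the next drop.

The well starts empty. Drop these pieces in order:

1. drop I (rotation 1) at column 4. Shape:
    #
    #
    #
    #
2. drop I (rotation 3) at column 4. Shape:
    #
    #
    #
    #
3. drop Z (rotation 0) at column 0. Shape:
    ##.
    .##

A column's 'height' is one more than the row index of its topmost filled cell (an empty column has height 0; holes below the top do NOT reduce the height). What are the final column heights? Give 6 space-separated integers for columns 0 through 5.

Answer: 2 2 1 0 8 0

Derivation:
Drop 1: I rot1 at col 4 lands with bottom-row=0; cleared 0 line(s) (total 0); column heights now [0 0 0 0 4 0], max=4
Drop 2: I rot3 at col 4 lands with bottom-row=4; cleared 0 line(s) (total 0); column heights now [0 0 0 0 8 0], max=8
Drop 3: Z rot0 at col 0 lands with bottom-row=0; cleared 0 line(s) (total 0); column heights now [2 2 1 0 8 0], max=8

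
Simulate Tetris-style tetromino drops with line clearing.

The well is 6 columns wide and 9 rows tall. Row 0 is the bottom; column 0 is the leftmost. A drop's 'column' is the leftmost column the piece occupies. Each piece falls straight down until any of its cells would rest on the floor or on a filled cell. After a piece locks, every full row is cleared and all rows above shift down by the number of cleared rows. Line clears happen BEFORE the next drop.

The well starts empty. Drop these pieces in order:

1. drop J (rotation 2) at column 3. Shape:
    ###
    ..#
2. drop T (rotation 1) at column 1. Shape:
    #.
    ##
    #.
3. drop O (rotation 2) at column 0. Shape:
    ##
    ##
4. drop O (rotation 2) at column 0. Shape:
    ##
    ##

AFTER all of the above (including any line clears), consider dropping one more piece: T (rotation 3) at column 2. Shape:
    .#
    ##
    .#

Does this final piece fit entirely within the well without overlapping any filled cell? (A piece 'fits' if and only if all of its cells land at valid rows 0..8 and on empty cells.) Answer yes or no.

Drop 1: J rot2 at col 3 lands with bottom-row=0; cleared 0 line(s) (total 0); column heights now [0 0 0 2 2 2], max=2
Drop 2: T rot1 at col 1 lands with bottom-row=0; cleared 0 line(s) (total 0); column heights now [0 3 2 2 2 2], max=3
Drop 3: O rot2 at col 0 lands with bottom-row=3; cleared 0 line(s) (total 0); column heights now [5 5 2 2 2 2], max=5
Drop 4: O rot2 at col 0 lands with bottom-row=5; cleared 0 line(s) (total 0); column heights now [7 7 2 2 2 2], max=7
Test piece T rot3 at col 2 (width 2): heights before test = [7 7 2 2 2 2]; fits = True

Answer: yes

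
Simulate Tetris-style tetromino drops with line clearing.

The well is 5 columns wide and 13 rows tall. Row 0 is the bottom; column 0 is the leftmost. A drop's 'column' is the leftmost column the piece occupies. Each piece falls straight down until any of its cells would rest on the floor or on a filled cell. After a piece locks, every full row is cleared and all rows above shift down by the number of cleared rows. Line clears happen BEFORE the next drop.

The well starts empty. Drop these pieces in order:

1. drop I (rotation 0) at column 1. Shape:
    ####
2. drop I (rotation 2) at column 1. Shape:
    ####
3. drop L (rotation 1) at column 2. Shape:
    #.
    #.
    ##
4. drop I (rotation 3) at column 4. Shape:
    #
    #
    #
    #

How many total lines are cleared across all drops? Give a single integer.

Answer: 0

Derivation:
Drop 1: I rot0 at col 1 lands with bottom-row=0; cleared 0 line(s) (total 0); column heights now [0 1 1 1 1], max=1
Drop 2: I rot2 at col 1 lands with bottom-row=1; cleared 0 line(s) (total 0); column heights now [0 2 2 2 2], max=2
Drop 3: L rot1 at col 2 lands with bottom-row=2; cleared 0 line(s) (total 0); column heights now [0 2 5 3 2], max=5
Drop 4: I rot3 at col 4 lands with bottom-row=2; cleared 0 line(s) (total 0); column heights now [0 2 5 3 6], max=6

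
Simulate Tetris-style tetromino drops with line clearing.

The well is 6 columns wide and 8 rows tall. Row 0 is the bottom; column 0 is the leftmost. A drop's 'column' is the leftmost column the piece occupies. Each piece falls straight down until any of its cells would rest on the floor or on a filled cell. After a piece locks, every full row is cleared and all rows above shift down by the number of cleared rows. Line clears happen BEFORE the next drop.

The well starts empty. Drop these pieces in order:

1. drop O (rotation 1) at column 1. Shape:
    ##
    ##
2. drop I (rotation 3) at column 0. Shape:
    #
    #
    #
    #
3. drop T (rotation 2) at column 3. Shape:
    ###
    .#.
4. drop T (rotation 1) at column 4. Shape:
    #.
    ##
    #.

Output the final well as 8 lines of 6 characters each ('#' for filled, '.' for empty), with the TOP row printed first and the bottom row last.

Answer: ......
......
......
......
....#.
#...##
#...#.
###.#.

Derivation:
Drop 1: O rot1 at col 1 lands with bottom-row=0; cleared 0 line(s) (total 0); column heights now [0 2 2 0 0 0], max=2
Drop 2: I rot3 at col 0 lands with bottom-row=0; cleared 0 line(s) (total 0); column heights now [4 2 2 0 0 0], max=4
Drop 3: T rot2 at col 3 lands with bottom-row=0; cleared 1 line(s) (total 1); column heights now [3 1 1 0 1 0], max=3
Drop 4: T rot1 at col 4 lands with bottom-row=1; cleared 0 line(s) (total 1); column heights now [3 1 1 0 4 3], max=4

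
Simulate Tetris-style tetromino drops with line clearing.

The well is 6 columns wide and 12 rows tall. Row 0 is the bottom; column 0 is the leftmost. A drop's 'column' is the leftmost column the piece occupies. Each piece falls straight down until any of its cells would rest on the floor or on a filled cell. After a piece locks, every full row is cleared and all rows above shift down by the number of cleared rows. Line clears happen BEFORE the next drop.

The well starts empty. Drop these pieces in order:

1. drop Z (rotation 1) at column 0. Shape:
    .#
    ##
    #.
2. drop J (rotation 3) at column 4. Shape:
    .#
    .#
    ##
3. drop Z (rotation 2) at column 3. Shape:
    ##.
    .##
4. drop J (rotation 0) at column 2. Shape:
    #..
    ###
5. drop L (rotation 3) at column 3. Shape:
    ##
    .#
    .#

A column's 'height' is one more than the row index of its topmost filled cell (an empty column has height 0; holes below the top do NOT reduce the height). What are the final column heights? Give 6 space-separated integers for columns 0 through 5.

Answer: 2 3 7 9 9 4

Derivation:
Drop 1: Z rot1 at col 0 lands with bottom-row=0; cleared 0 line(s) (total 0); column heights now [2 3 0 0 0 0], max=3
Drop 2: J rot3 at col 4 lands with bottom-row=0; cleared 0 line(s) (total 0); column heights now [2 3 0 0 1 3], max=3
Drop 3: Z rot2 at col 3 lands with bottom-row=3; cleared 0 line(s) (total 0); column heights now [2 3 0 5 5 4], max=5
Drop 4: J rot0 at col 2 lands with bottom-row=5; cleared 0 line(s) (total 0); column heights now [2 3 7 6 6 4], max=7
Drop 5: L rot3 at col 3 lands with bottom-row=6; cleared 0 line(s) (total 0); column heights now [2 3 7 9 9 4], max=9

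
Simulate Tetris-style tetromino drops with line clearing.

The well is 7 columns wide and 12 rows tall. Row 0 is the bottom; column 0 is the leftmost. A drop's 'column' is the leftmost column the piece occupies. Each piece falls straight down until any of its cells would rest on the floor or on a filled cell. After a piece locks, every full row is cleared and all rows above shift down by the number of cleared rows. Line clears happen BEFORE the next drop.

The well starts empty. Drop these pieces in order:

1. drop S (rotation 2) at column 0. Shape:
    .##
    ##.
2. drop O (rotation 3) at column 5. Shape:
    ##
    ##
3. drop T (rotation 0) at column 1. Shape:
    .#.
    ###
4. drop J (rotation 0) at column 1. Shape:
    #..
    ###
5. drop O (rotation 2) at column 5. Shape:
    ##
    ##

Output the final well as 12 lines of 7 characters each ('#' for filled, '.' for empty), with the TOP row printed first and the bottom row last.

Drop 1: S rot2 at col 0 lands with bottom-row=0; cleared 0 line(s) (total 0); column heights now [1 2 2 0 0 0 0], max=2
Drop 2: O rot3 at col 5 lands with bottom-row=0; cleared 0 line(s) (total 0); column heights now [1 2 2 0 0 2 2], max=2
Drop 3: T rot0 at col 1 lands with bottom-row=2; cleared 0 line(s) (total 0); column heights now [1 3 4 3 0 2 2], max=4
Drop 4: J rot0 at col 1 lands with bottom-row=4; cleared 0 line(s) (total 0); column heights now [1 6 5 5 0 2 2], max=6
Drop 5: O rot2 at col 5 lands with bottom-row=2; cleared 0 line(s) (total 0); column heights now [1 6 5 5 0 4 4], max=6

Answer: .......
.......
.......
.......
.......
.......
.#.....
.###...
..#..##
.###.##
.##..##
##...##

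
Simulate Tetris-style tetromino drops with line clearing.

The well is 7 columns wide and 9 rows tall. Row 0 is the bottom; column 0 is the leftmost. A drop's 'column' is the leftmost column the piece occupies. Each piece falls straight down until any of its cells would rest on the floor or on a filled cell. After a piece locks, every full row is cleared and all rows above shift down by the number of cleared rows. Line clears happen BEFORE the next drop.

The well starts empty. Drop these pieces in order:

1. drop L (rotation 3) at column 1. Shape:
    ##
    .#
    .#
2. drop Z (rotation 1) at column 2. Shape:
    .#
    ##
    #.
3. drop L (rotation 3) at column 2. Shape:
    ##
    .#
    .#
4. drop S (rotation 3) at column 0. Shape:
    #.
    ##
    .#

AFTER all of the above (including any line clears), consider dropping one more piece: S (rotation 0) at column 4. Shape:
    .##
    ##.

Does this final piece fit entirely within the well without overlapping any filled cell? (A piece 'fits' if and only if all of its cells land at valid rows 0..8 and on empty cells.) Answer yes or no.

Answer: yes

Derivation:
Drop 1: L rot3 at col 1 lands with bottom-row=0; cleared 0 line(s) (total 0); column heights now [0 3 3 0 0 0 0], max=3
Drop 2: Z rot1 at col 2 lands with bottom-row=3; cleared 0 line(s) (total 0); column heights now [0 3 5 6 0 0 0], max=6
Drop 3: L rot3 at col 2 lands with bottom-row=6; cleared 0 line(s) (total 0); column heights now [0 3 9 9 0 0 0], max=9
Drop 4: S rot3 at col 0 lands with bottom-row=3; cleared 0 line(s) (total 0); column heights now [6 5 9 9 0 0 0], max=9
Test piece S rot0 at col 4 (width 3): heights before test = [6 5 9 9 0 0 0]; fits = True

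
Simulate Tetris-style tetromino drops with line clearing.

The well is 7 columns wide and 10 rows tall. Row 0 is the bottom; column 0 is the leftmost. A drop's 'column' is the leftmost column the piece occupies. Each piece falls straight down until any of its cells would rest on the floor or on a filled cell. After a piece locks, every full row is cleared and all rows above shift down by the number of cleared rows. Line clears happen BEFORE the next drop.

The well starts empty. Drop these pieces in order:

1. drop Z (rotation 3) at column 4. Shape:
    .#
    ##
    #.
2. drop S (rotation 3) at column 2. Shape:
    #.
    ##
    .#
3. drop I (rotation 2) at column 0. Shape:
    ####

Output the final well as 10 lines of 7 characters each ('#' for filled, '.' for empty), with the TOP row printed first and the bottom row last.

Answer: .......
.......
.......
.......
.......
.......
####...
..#..#.
..####.
...##..

Derivation:
Drop 1: Z rot3 at col 4 lands with bottom-row=0; cleared 0 line(s) (total 0); column heights now [0 0 0 0 2 3 0], max=3
Drop 2: S rot3 at col 2 lands with bottom-row=0; cleared 0 line(s) (total 0); column heights now [0 0 3 2 2 3 0], max=3
Drop 3: I rot2 at col 0 lands with bottom-row=3; cleared 0 line(s) (total 0); column heights now [4 4 4 4 2 3 0], max=4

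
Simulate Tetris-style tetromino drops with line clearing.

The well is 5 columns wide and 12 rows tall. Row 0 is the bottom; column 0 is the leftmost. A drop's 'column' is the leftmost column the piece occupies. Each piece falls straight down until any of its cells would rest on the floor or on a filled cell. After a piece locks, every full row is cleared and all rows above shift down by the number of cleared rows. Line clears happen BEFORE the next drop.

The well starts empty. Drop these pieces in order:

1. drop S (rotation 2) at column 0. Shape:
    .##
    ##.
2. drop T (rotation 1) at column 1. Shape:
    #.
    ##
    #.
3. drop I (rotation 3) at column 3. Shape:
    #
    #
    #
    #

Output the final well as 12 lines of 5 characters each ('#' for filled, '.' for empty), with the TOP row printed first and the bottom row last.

Drop 1: S rot2 at col 0 lands with bottom-row=0; cleared 0 line(s) (total 0); column heights now [1 2 2 0 0], max=2
Drop 2: T rot1 at col 1 lands with bottom-row=2; cleared 0 line(s) (total 0); column heights now [1 5 4 0 0], max=5
Drop 3: I rot3 at col 3 lands with bottom-row=0; cleared 0 line(s) (total 0); column heights now [1 5 4 4 0], max=5

Answer: .....
.....
.....
.....
.....
.....
.....
.#...
.###.
.#.#.
.###.
##.#.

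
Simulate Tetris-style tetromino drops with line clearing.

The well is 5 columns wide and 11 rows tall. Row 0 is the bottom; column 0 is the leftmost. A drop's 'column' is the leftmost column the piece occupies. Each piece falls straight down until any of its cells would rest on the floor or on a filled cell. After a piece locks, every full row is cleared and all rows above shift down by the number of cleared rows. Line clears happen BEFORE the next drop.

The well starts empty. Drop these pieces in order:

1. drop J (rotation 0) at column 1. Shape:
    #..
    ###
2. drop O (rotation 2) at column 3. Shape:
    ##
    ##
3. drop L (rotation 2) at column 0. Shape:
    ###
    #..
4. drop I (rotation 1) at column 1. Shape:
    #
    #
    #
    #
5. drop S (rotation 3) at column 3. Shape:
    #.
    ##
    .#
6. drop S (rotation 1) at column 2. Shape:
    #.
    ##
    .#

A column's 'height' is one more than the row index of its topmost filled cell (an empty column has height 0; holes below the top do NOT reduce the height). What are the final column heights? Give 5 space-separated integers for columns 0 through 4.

Answer: 2 6 8 7 4

Derivation:
Drop 1: J rot0 at col 1 lands with bottom-row=0; cleared 0 line(s) (total 0); column heights now [0 2 1 1 0], max=2
Drop 2: O rot2 at col 3 lands with bottom-row=1; cleared 0 line(s) (total 0); column heights now [0 2 1 3 3], max=3
Drop 3: L rot2 at col 0 lands with bottom-row=1; cleared 1 line(s) (total 1); column heights now [2 2 1 2 2], max=2
Drop 4: I rot1 at col 1 lands with bottom-row=2; cleared 0 line(s) (total 1); column heights now [2 6 1 2 2], max=6
Drop 5: S rot3 at col 3 lands with bottom-row=2; cleared 0 line(s) (total 1); column heights now [2 6 1 5 4], max=6
Drop 6: S rot1 at col 2 lands with bottom-row=5; cleared 0 line(s) (total 1); column heights now [2 6 8 7 4], max=8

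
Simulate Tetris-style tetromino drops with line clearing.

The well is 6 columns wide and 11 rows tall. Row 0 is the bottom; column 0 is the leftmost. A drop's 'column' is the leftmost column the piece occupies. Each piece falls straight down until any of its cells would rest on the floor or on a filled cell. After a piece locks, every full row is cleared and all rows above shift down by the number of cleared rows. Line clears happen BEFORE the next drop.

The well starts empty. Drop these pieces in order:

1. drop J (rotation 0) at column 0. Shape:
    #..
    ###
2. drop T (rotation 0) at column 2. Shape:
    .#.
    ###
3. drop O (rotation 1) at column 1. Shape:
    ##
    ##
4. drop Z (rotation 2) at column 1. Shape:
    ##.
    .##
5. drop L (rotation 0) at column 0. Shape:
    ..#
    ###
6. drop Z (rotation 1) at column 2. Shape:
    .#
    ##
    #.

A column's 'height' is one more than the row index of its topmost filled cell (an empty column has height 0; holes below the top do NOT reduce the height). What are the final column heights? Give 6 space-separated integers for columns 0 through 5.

Answer: 7 7 10 11 2 0

Derivation:
Drop 1: J rot0 at col 0 lands with bottom-row=0; cleared 0 line(s) (total 0); column heights now [2 1 1 0 0 0], max=2
Drop 2: T rot0 at col 2 lands with bottom-row=1; cleared 0 line(s) (total 0); column heights now [2 1 2 3 2 0], max=3
Drop 3: O rot1 at col 1 lands with bottom-row=2; cleared 0 line(s) (total 0); column heights now [2 4 4 3 2 0], max=4
Drop 4: Z rot2 at col 1 lands with bottom-row=4; cleared 0 line(s) (total 0); column heights now [2 6 6 5 2 0], max=6
Drop 5: L rot0 at col 0 lands with bottom-row=6; cleared 0 line(s) (total 0); column heights now [7 7 8 5 2 0], max=8
Drop 6: Z rot1 at col 2 lands with bottom-row=8; cleared 0 line(s) (total 0); column heights now [7 7 10 11 2 0], max=11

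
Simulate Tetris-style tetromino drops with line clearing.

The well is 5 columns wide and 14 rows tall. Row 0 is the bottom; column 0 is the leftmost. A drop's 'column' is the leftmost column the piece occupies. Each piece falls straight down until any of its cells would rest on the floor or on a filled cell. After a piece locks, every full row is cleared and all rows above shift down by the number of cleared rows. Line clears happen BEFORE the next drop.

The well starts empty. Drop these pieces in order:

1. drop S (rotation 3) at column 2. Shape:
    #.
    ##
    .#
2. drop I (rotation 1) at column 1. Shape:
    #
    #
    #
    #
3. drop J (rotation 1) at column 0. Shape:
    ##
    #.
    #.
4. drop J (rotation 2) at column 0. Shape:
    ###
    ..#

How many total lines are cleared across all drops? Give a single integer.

Answer: 0

Derivation:
Drop 1: S rot3 at col 2 lands with bottom-row=0; cleared 0 line(s) (total 0); column heights now [0 0 3 2 0], max=3
Drop 2: I rot1 at col 1 lands with bottom-row=0; cleared 0 line(s) (total 0); column heights now [0 4 3 2 0], max=4
Drop 3: J rot1 at col 0 lands with bottom-row=2; cleared 0 line(s) (total 0); column heights now [5 5 3 2 0], max=5
Drop 4: J rot2 at col 0 lands with bottom-row=4; cleared 0 line(s) (total 0); column heights now [6 6 6 2 0], max=6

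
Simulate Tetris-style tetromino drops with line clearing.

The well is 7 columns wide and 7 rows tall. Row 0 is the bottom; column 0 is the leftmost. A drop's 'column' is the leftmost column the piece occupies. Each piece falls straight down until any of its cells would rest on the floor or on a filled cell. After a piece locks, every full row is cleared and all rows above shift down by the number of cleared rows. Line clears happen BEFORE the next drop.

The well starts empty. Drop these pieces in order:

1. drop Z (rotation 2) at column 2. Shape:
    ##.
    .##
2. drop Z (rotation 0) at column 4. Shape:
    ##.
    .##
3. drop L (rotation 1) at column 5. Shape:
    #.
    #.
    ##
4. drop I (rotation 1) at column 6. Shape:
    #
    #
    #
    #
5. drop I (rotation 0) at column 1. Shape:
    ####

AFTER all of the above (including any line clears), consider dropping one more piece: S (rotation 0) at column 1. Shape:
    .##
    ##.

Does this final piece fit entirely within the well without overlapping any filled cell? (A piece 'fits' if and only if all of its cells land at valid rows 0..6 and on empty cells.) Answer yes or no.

Answer: yes

Derivation:
Drop 1: Z rot2 at col 2 lands with bottom-row=0; cleared 0 line(s) (total 0); column heights now [0 0 2 2 1 0 0], max=2
Drop 2: Z rot0 at col 4 lands with bottom-row=0; cleared 0 line(s) (total 0); column heights now [0 0 2 2 2 2 1], max=2
Drop 3: L rot1 at col 5 lands with bottom-row=2; cleared 0 line(s) (total 0); column heights now [0 0 2 2 2 5 3], max=5
Drop 4: I rot1 at col 6 lands with bottom-row=3; cleared 0 line(s) (total 0); column heights now [0 0 2 2 2 5 7], max=7
Drop 5: I rot0 at col 1 lands with bottom-row=2; cleared 0 line(s) (total 0); column heights now [0 3 3 3 3 5 7], max=7
Test piece S rot0 at col 1 (width 3): heights before test = [0 3 3 3 3 5 7]; fits = True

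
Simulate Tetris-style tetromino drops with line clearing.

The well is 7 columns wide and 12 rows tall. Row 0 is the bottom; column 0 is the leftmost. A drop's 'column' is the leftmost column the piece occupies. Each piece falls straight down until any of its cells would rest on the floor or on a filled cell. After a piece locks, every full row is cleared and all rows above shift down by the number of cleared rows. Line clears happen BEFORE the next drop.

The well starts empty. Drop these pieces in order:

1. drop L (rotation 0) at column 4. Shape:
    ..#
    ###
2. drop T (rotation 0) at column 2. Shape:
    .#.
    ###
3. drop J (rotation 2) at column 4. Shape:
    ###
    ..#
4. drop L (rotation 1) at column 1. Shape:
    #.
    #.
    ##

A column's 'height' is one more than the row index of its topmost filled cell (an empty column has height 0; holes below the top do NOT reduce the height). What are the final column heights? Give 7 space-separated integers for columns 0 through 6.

Answer: 0 5 3 3 4 4 4

Derivation:
Drop 1: L rot0 at col 4 lands with bottom-row=0; cleared 0 line(s) (total 0); column heights now [0 0 0 0 1 1 2], max=2
Drop 2: T rot0 at col 2 lands with bottom-row=1; cleared 0 line(s) (total 0); column heights now [0 0 2 3 2 1 2], max=3
Drop 3: J rot2 at col 4 lands with bottom-row=2; cleared 0 line(s) (total 0); column heights now [0 0 2 3 4 4 4], max=4
Drop 4: L rot1 at col 1 lands with bottom-row=2; cleared 0 line(s) (total 0); column heights now [0 5 3 3 4 4 4], max=5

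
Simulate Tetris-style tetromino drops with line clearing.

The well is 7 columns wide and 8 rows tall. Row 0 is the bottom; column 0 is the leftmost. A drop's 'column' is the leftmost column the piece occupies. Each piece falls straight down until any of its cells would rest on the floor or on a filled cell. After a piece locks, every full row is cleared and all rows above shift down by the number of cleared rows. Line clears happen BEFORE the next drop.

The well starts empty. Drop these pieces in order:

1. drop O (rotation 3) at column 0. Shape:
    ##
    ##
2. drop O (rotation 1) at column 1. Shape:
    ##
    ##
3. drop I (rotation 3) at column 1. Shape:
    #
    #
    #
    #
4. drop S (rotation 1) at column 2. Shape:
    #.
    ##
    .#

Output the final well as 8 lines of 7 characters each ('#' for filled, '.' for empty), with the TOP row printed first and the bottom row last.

Drop 1: O rot3 at col 0 lands with bottom-row=0; cleared 0 line(s) (total 0); column heights now [2 2 0 0 0 0 0], max=2
Drop 2: O rot1 at col 1 lands with bottom-row=2; cleared 0 line(s) (total 0); column heights now [2 4 4 0 0 0 0], max=4
Drop 3: I rot3 at col 1 lands with bottom-row=4; cleared 0 line(s) (total 0); column heights now [2 8 4 0 0 0 0], max=8
Drop 4: S rot1 at col 2 lands with bottom-row=3; cleared 0 line(s) (total 0); column heights now [2 8 6 5 0 0 0], max=8

Answer: .#.....
.#.....
.##....
.###...
.###...
.##....
##.....
##.....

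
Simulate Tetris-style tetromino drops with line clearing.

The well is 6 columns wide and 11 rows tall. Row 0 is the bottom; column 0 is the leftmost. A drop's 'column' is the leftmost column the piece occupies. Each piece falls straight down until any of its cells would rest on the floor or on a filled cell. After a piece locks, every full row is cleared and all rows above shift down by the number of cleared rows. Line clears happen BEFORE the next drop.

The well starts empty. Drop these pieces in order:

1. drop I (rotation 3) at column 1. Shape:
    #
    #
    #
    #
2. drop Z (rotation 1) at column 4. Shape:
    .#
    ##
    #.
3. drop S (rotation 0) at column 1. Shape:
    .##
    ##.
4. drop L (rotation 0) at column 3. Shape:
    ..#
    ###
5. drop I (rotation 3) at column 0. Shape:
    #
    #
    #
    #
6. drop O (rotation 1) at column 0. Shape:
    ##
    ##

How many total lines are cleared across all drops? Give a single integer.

Drop 1: I rot3 at col 1 lands with bottom-row=0; cleared 0 line(s) (total 0); column heights now [0 4 0 0 0 0], max=4
Drop 2: Z rot1 at col 4 lands with bottom-row=0; cleared 0 line(s) (total 0); column heights now [0 4 0 0 2 3], max=4
Drop 3: S rot0 at col 1 lands with bottom-row=4; cleared 0 line(s) (total 0); column heights now [0 5 6 6 2 3], max=6
Drop 4: L rot0 at col 3 lands with bottom-row=6; cleared 0 line(s) (total 0); column heights now [0 5 6 7 7 8], max=8
Drop 5: I rot3 at col 0 lands with bottom-row=0; cleared 0 line(s) (total 0); column heights now [4 5 6 7 7 8], max=8
Drop 6: O rot1 at col 0 lands with bottom-row=5; cleared 0 line(s) (total 0); column heights now [7 7 6 7 7 8], max=8

Answer: 0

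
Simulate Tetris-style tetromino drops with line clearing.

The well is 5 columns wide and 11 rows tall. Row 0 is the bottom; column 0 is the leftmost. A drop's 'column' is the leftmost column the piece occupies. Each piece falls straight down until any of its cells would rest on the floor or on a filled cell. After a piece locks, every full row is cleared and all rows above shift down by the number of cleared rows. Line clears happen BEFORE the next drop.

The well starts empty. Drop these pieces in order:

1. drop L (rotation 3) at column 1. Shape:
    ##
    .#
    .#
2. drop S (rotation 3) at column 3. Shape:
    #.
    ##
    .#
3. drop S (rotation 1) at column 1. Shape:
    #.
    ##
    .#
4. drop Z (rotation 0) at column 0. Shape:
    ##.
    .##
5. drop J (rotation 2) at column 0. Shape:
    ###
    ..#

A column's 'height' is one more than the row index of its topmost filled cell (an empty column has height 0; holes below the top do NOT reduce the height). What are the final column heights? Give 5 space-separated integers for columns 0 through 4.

Answer: 9 9 9 3 2

Derivation:
Drop 1: L rot3 at col 1 lands with bottom-row=0; cleared 0 line(s) (total 0); column heights now [0 3 3 0 0], max=3
Drop 2: S rot3 at col 3 lands with bottom-row=0; cleared 0 line(s) (total 0); column heights now [0 3 3 3 2], max=3
Drop 3: S rot1 at col 1 lands with bottom-row=3; cleared 0 line(s) (total 0); column heights now [0 6 5 3 2], max=6
Drop 4: Z rot0 at col 0 lands with bottom-row=6; cleared 0 line(s) (total 0); column heights now [8 8 7 3 2], max=8
Drop 5: J rot2 at col 0 lands with bottom-row=7; cleared 0 line(s) (total 0); column heights now [9 9 9 3 2], max=9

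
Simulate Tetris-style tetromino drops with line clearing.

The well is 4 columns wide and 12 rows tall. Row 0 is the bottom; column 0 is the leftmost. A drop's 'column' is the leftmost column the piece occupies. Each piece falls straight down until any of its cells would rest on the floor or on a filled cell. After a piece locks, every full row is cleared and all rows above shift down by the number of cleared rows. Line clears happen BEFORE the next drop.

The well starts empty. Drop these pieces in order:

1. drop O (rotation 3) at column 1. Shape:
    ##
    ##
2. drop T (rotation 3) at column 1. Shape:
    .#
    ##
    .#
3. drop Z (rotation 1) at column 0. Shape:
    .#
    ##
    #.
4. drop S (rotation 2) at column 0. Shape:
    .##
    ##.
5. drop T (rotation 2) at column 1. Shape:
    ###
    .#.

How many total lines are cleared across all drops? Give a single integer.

Answer: 0

Derivation:
Drop 1: O rot3 at col 1 lands with bottom-row=0; cleared 0 line(s) (total 0); column heights now [0 2 2 0], max=2
Drop 2: T rot3 at col 1 lands with bottom-row=2; cleared 0 line(s) (total 0); column heights now [0 4 5 0], max=5
Drop 3: Z rot1 at col 0 lands with bottom-row=3; cleared 0 line(s) (total 0); column heights now [5 6 5 0], max=6
Drop 4: S rot2 at col 0 lands with bottom-row=6; cleared 0 line(s) (total 0); column heights now [7 8 8 0], max=8
Drop 5: T rot2 at col 1 lands with bottom-row=8; cleared 0 line(s) (total 0); column heights now [7 10 10 10], max=10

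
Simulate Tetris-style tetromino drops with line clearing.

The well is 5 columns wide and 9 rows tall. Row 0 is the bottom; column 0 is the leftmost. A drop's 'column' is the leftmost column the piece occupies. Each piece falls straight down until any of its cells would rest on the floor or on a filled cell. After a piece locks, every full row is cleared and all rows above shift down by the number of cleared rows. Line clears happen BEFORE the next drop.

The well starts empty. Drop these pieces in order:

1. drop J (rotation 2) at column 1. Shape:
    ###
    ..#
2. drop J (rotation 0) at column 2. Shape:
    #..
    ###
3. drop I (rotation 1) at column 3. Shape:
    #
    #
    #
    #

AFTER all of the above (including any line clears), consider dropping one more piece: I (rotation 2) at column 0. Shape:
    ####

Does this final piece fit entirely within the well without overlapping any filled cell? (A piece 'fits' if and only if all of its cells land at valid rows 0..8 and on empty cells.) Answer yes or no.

Answer: yes

Derivation:
Drop 1: J rot2 at col 1 lands with bottom-row=0; cleared 0 line(s) (total 0); column heights now [0 2 2 2 0], max=2
Drop 2: J rot0 at col 2 lands with bottom-row=2; cleared 0 line(s) (total 0); column heights now [0 2 4 3 3], max=4
Drop 3: I rot1 at col 3 lands with bottom-row=3; cleared 0 line(s) (total 0); column heights now [0 2 4 7 3], max=7
Test piece I rot2 at col 0 (width 4): heights before test = [0 2 4 7 3]; fits = True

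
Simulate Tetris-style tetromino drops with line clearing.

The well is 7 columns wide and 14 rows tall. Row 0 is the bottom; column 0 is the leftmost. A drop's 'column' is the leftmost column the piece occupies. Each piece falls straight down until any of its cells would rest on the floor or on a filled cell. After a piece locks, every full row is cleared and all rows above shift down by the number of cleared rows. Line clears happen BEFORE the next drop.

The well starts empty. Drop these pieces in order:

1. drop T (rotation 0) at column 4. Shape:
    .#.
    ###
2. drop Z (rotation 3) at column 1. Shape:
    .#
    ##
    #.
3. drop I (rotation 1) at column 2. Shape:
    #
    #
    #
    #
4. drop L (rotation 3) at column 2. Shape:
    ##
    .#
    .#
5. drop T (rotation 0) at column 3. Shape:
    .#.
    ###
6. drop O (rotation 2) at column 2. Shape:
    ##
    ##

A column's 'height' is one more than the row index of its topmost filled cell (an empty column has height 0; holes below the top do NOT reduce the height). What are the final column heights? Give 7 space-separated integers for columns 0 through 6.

Answer: 0 2 11 11 10 9 1

Derivation:
Drop 1: T rot0 at col 4 lands with bottom-row=0; cleared 0 line(s) (total 0); column heights now [0 0 0 0 1 2 1], max=2
Drop 2: Z rot3 at col 1 lands with bottom-row=0; cleared 0 line(s) (total 0); column heights now [0 2 3 0 1 2 1], max=3
Drop 3: I rot1 at col 2 lands with bottom-row=3; cleared 0 line(s) (total 0); column heights now [0 2 7 0 1 2 1], max=7
Drop 4: L rot3 at col 2 lands with bottom-row=5; cleared 0 line(s) (total 0); column heights now [0 2 8 8 1 2 1], max=8
Drop 5: T rot0 at col 3 lands with bottom-row=8; cleared 0 line(s) (total 0); column heights now [0 2 8 9 10 9 1], max=10
Drop 6: O rot2 at col 2 lands with bottom-row=9; cleared 0 line(s) (total 0); column heights now [0 2 11 11 10 9 1], max=11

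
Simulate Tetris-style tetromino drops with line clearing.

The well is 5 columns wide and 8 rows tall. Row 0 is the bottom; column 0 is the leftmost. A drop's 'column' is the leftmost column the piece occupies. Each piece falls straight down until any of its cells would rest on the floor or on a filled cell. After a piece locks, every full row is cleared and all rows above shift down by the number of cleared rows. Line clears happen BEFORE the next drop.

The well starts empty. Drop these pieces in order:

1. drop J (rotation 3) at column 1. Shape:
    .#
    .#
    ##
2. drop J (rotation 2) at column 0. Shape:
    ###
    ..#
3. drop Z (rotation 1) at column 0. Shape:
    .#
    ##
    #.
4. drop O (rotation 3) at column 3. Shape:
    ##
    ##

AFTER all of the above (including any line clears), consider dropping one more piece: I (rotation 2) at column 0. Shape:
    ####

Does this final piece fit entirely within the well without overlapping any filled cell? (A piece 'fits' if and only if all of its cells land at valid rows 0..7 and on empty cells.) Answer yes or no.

Answer: no

Derivation:
Drop 1: J rot3 at col 1 lands with bottom-row=0; cleared 0 line(s) (total 0); column heights now [0 1 3 0 0], max=3
Drop 2: J rot2 at col 0 lands with bottom-row=3; cleared 0 line(s) (total 0); column heights now [5 5 5 0 0], max=5
Drop 3: Z rot1 at col 0 lands with bottom-row=5; cleared 0 line(s) (total 0); column heights now [7 8 5 0 0], max=8
Drop 4: O rot3 at col 3 lands with bottom-row=0; cleared 0 line(s) (total 0); column heights now [7 8 5 2 2], max=8
Test piece I rot2 at col 0 (width 4): heights before test = [7 8 5 2 2]; fits = False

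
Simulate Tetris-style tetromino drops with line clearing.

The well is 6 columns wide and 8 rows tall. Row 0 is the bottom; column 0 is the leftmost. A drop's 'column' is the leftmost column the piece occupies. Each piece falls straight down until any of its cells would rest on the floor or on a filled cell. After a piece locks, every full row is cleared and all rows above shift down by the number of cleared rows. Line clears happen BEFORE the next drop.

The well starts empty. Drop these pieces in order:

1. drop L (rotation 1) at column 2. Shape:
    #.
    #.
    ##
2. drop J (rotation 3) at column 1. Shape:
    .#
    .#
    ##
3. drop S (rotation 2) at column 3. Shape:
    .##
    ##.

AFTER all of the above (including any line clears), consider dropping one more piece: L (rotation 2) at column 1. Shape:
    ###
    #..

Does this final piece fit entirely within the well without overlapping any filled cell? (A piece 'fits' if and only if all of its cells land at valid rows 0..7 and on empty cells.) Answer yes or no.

Drop 1: L rot1 at col 2 lands with bottom-row=0; cleared 0 line(s) (total 0); column heights now [0 0 3 1 0 0], max=3
Drop 2: J rot3 at col 1 lands with bottom-row=3; cleared 0 line(s) (total 0); column heights now [0 4 6 1 0 0], max=6
Drop 3: S rot2 at col 3 lands with bottom-row=1; cleared 0 line(s) (total 0); column heights now [0 4 6 2 3 3], max=6
Test piece L rot2 at col 1 (width 3): heights before test = [0 4 6 2 3 3]; fits = True

Answer: yes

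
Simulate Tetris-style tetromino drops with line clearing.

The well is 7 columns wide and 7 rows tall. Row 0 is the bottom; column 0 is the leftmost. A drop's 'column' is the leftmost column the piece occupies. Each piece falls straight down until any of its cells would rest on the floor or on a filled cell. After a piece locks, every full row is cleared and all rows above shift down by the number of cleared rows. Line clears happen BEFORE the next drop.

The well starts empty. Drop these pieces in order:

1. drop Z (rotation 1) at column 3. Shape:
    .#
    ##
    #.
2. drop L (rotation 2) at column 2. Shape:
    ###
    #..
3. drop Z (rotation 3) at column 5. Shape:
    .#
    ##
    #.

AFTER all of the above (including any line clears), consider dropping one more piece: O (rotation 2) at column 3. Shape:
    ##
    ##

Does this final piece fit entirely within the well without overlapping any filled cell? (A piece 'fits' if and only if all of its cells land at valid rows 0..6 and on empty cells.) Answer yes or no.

Drop 1: Z rot1 at col 3 lands with bottom-row=0; cleared 0 line(s) (total 0); column heights now [0 0 0 2 3 0 0], max=3
Drop 2: L rot2 at col 2 lands with bottom-row=2; cleared 0 line(s) (total 0); column heights now [0 0 4 4 4 0 0], max=4
Drop 3: Z rot3 at col 5 lands with bottom-row=0; cleared 0 line(s) (total 0); column heights now [0 0 4 4 4 2 3], max=4
Test piece O rot2 at col 3 (width 2): heights before test = [0 0 4 4 4 2 3]; fits = True

Answer: yes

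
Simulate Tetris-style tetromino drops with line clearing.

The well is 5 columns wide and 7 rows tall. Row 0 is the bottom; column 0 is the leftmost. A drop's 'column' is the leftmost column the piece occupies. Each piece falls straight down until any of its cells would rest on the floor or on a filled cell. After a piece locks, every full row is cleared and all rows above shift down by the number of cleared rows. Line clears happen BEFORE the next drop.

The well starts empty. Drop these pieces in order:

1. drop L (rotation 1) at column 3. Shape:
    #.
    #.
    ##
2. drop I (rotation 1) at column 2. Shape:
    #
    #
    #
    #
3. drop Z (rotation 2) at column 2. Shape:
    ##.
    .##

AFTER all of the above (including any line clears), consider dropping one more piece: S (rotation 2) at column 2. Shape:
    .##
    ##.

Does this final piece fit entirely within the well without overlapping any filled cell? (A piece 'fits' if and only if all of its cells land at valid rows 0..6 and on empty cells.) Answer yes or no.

Answer: yes

Derivation:
Drop 1: L rot1 at col 3 lands with bottom-row=0; cleared 0 line(s) (total 0); column heights now [0 0 0 3 1], max=3
Drop 2: I rot1 at col 2 lands with bottom-row=0; cleared 0 line(s) (total 0); column heights now [0 0 4 3 1], max=4
Drop 3: Z rot2 at col 2 lands with bottom-row=3; cleared 0 line(s) (total 0); column heights now [0 0 5 5 4], max=5
Test piece S rot2 at col 2 (width 3): heights before test = [0 0 5 5 4]; fits = True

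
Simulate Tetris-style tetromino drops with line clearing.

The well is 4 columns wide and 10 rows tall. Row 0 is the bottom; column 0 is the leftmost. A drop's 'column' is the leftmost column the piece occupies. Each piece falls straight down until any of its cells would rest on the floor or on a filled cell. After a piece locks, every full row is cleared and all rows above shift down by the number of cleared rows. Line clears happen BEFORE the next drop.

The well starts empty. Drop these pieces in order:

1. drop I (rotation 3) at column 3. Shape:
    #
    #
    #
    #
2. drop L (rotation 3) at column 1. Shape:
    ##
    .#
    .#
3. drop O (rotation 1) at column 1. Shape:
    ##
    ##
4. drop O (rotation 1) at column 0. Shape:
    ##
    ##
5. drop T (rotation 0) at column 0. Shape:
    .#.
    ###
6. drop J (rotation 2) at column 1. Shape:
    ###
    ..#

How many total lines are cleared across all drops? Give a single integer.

Drop 1: I rot3 at col 3 lands with bottom-row=0; cleared 0 line(s) (total 0); column heights now [0 0 0 4], max=4
Drop 2: L rot3 at col 1 lands with bottom-row=0; cleared 0 line(s) (total 0); column heights now [0 3 3 4], max=4
Drop 3: O rot1 at col 1 lands with bottom-row=3; cleared 0 line(s) (total 0); column heights now [0 5 5 4], max=5
Drop 4: O rot1 at col 0 lands with bottom-row=5; cleared 0 line(s) (total 0); column heights now [7 7 5 4], max=7
Drop 5: T rot0 at col 0 lands with bottom-row=7; cleared 0 line(s) (total 0); column heights now [8 9 8 4], max=9
Drop 6: J rot2 at col 1 lands with bottom-row=8; cleared 0 line(s) (total 0); column heights now [8 10 10 10], max=10

Answer: 0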